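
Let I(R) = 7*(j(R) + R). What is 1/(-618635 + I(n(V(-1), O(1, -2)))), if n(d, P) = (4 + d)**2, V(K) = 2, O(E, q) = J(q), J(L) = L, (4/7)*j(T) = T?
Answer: -1/617942 ≈ -1.6183e-6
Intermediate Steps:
j(T) = 7*T/4
O(E, q) = q
I(R) = 77*R/4 (I(R) = 7*(7*R/4 + R) = 7*(11*R/4) = 77*R/4)
1/(-618635 + I(n(V(-1), O(1, -2)))) = 1/(-618635 + 77*(4 + 2)**2/4) = 1/(-618635 + (77/4)*6**2) = 1/(-618635 + (77/4)*36) = 1/(-618635 + 693) = 1/(-617942) = -1/617942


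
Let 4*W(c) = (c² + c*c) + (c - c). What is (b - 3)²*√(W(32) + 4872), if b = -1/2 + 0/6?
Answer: 49*√1346/2 ≈ 898.85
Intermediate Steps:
W(c) = c²/2 (W(c) = ((c² + c*c) + (c - c))/4 = ((c² + c²) + 0)/4 = (2*c² + 0)/4 = (2*c²)/4 = c²/2)
b = -½ (b = -1*½ + 0*(⅙) = -½ + 0 = -½ ≈ -0.50000)
(b - 3)²*√(W(32) + 4872) = (-½ - 3)²*√((½)*32² + 4872) = (-7/2)²*√((½)*1024 + 4872) = 49*√(512 + 4872)/4 = 49*√5384/4 = 49*(2*√1346)/4 = 49*√1346/2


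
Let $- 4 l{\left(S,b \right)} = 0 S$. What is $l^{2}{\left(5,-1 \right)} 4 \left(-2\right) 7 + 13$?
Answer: $13$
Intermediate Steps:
$l{\left(S,b \right)} = 0$ ($l{\left(S,b \right)} = - \frac{0 S}{4} = \left(- \frac{1}{4}\right) 0 = 0$)
$l^{2}{\left(5,-1 \right)} 4 \left(-2\right) 7 + 13 = 0^{2} \cdot 4 \left(-2\right) 7 + 13 = 0 \left(\left(-8\right) 7\right) + 13 = 0 \left(-56\right) + 13 = 0 + 13 = 13$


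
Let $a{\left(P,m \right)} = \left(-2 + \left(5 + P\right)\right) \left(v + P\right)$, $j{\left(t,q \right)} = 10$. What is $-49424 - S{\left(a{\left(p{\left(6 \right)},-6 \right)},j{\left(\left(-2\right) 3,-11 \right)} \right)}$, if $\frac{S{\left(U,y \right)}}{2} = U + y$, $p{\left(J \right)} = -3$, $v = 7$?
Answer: $-49444$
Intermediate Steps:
$a{\left(P,m \right)} = \left(3 + P\right) \left(7 + P\right)$ ($a{\left(P,m \right)} = \left(-2 + \left(5 + P\right)\right) \left(7 + P\right) = \left(3 + P\right) \left(7 + P\right)$)
$S{\left(U,y \right)} = 2 U + 2 y$ ($S{\left(U,y \right)} = 2 \left(U + y\right) = 2 U + 2 y$)
$-49424 - S{\left(a{\left(p{\left(6 \right)},-6 \right)},j{\left(\left(-2\right) 3,-11 \right)} \right)} = -49424 - \left(2 \left(21 + \left(-3\right)^{2} + 10 \left(-3\right)\right) + 2 \cdot 10\right) = -49424 - \left(2 \left(21 + 9 - 30\right) + 20\right) = -49424 - \left(2 \cdot 0 + 20\right) = -49424 - \left(0 + 20\right) = -49424 - 20 = -49444$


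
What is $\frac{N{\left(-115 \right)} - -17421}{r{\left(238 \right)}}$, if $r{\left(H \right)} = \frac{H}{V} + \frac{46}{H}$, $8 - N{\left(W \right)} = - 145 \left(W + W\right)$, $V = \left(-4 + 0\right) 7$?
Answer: $\frac{1263066}{659} \approx 1916.6$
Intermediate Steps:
$V = -28$ ($V = \left(-4\right) 7 = -28$)
$N{\left(W \right)} = 8 + 290 W$ ($N{\left(W \right)} = 8 - - 145 \left(W + W\right) = 8 - - 145 \cdot 2 W = 8 - - 290 W = 8 + 290 W$)
$r{\left(H \right)} = \frac{46}{H} - \frac{H}{28}$ ($r{\left(H \right)} = \frac{H}{-28} + \frac{46}{H} = H \left(- \frac{1}{28}\right) + \frac{46}{H} = - \frac{H}{28} + \frac{46}{H} = \frac{46}{H} - \frac{H}{28}$)
$\frac{N{\left(-115 \right)} - -17421}{r{\left(238 \right)}} = \frac{\left(8 + 290 \left(-115\right)\right) - -17421}{\frac{46}{238} - \frac{17}{2}} = \frac{\left(8 - 33350\right) + 17421}{46 \cdot \frac{1}{238} - \frac{17}{2}} = \frac{-33342 + 17421}{\frac{23}{119} - \frac{17}{2}} = - \frac{15921}{- \frac{1977}{238}} = \left(-15921\right) \left(- \frac{238}{1977}\right) = \frac{1263066}{659}$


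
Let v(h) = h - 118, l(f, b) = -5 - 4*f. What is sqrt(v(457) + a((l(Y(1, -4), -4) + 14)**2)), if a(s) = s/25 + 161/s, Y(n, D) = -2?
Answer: 3*sqrt(281869)/85 ≈ 18.738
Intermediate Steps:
a(s) = 161/s + s/25 (a(s) = s*(1/25) + 161/s = s/25 + 161/s = 161/s + s/25)
v(h) = -118 + h
sqrt(v(457) + a((l(Y(1, -4), -4) + 14)**2)) = sqrt((-118 + 457) + (161/(((-5 - 4*(-2)) + 14)**2) + ((-5 - 4*(-2)) + 14)**2/25)) = sqrt(339 + (161/(((-5 + 8) + 14)**2) + ((-5 + 8) + 14)**2/25)) = sqrt(339 + (161/((3 + 14)**2) + (3 + 14)**2/25)) = sqrt(339 + (161/(17**2) + (1/25)*17**2)) = sqrt(339 + (161/289 + (1/25)*289)) = sqrt(339 + (161*(1/289) + 289/25)) = sqrt(339 + (161/289 + 289/25)) = sqrt(339 + 87546/7225) = sqrt(2536821/7225) = 3*sqrt(281869)/85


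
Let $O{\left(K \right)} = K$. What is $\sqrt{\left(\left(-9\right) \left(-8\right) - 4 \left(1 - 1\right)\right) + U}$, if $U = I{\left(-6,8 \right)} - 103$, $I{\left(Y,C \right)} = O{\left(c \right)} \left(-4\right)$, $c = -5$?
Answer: $i \sqrt{11} \approx 3.3166 i$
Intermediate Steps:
$I{\left(Y,C \right)} = 20$ ($I{\left(Y,C \right)} = \left(-5\right) \left(-4\right) = 20$)
$U = -83$ ($U = 20 - 103 = -83$)
$\sqrt{\left(\left(-9\right) \left(-8\right) - 4 \left(1 - 1\right)\right) + U} = \sqrt{\left(\left(-9\right) \left(-8\right) - 4 \left(1 - 1\right)\right) - 83} = \sqrt{\left(72 - 0\right) - 83} = \sqrt{\left(72 + 0\right) - 83} = \sqrt{72 - 83} = \sqrt{-11} = i \sqrt{11}$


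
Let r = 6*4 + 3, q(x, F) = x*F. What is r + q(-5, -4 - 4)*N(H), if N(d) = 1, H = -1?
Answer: 67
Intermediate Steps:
q(x, F) = F*x
r = 27 (r = 24 + 3 = 27)
r + q(-5, -4 - 4)*N(H) = 27 + ((-4 - 4)*(-5))*1 = 27 - 8*(-5)*1 = 27 + 40*1 = 27 + 40 = 67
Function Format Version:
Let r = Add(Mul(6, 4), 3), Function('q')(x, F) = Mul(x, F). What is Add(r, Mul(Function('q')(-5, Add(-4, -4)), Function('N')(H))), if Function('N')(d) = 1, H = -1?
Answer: 67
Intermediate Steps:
Function('q')(x, F) = Mul(F, x)
r = 27 (r = Add(24, 3) = 27)
Add(r, Mul(Function('q')(-5, Add(-4, -4)), Function('N')(H))) = Add(27, Mul(Mul(Add(-4, -4), -5), 1)) = Add(27, Mul(Mul(-8, -5), 1)) = Add(27, Mul(40, 1)) = Add(27, 40) = 67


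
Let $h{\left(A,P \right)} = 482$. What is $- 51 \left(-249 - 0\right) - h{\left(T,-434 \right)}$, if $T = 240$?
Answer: $12217$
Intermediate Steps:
$- 51 \left(-249 - 0\right) - h{\left(T,-434 \right)} = - 51 \left(-249 - 0\right) - 482 = - 51 \left(-249 + 0\right) - 482 = \left(-51\right) \left(-249\right) - 482 = 12699 - 482 = 12217$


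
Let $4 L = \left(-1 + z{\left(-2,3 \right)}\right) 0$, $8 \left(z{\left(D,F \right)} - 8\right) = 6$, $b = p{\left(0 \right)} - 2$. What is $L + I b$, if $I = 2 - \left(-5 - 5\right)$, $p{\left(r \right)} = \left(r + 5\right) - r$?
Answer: $36$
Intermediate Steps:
$p{\left(r \right)} = 5$ ($p{\left(r \right)} = \left(5 + r\right) - r = 5$)
$I = 12$ ($I = 2 - -10 = 2 + 10 = 12$)
$b = 3$ ($b = 5 - 2 = 3$)
$z{\left(D,F \right)} = \frac{35}{4}$ ($z{\left(D,F \right)} = 8 + \frac{1}{8} \cdot 6 = 8 + \frac{3}{4} = \frac{35}{4}$)
$L = 0$ ($L = \frac{\left(-1 + \frac{35}{4}\right) 0}{4} = \frac{\frac{31}{4} \cdot 0}{4} = \frac{1}{4} \cdot 0 = 0$)
$L + I b = 0 + 12 \cdot 3 = 0 + 36 = 36$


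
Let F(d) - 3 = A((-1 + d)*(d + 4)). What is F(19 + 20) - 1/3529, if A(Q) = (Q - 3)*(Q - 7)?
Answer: 9364695559/3529 ≈ 2.6536e+6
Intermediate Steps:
A(Q) = (-7 + Q)*(-3 + Q) (A(Q) = (-3 + Q)*(-7 + Q) = (-7 + Q)*(-3 + Q))
F(d) = 24 + (-1 + d)**2*(4 + d)**2 - 10*(-1 + d)*(4 + d) (F(d) = 3 + (21 + ((-1 + d)*(d + 4))**2 - 10*(-1 + d)*(d + 4)) = 3 + (21 + ((-1 + d)*(4 + d))**2 - 10*(-1 + d)*(4 + d)) = 3 + (21 + (-1 + d)**2*(4 + d)**2 - 10*(-1 + d)*(4 + d)) = 24 + (-1 + d)**2*(4 + d)**2 - 10*(-1 + d)*(4 + d))
F(19 + 20) - 1/3529 = (80 + (19 + 20)**4 - 54*(19 + 20) - 9*(19 + 20)**2 + 6*(19 + 20)**3) - 1/3529 = (80 + 39**4 - 54*39 - 9*39**2 + 6*39**3) - 1*1/3529 = (80 + 2313441 - 2106 - 9*1521 + 6*59319) - 1/3529 = (80 + 2313441 - 2106 - 13689 + 355914) - 1/3529 = 2653640 - 1/3529 = 9364695559/3529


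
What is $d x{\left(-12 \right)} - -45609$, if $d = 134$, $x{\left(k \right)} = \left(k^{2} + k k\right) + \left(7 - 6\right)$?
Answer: $84335$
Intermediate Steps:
$x{\left(k \right)} = 1 + 2 k^{2}$ ($x{\left(k \right)} = \left(k^{2} + k^{2}\right) + 1 = 2 k^{2} + 1 = 1 + 2 k^{2}$)
$d x{\left(-12 \right)} - -45609 = 134 \left(1 + 2 \left(-12\right)^{2}\right) - -45609 = 134 \left(1 + 2 \cdot 144\right) + 45609 = 134 \left(1 + 288\right) + 45609 = 134 \cdot 289 + 45609 = 38726 + 45609 = 84335$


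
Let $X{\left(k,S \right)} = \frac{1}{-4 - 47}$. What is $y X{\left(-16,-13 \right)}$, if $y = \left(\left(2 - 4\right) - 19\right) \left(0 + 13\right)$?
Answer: $\frac{91}{17} \approx 5.3529$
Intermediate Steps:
$X{\left(k,S \right)} = - \frac{1}{51}$ ($X{\left(k,S \right)} = \frac{1}{-51} = - \frac{1}{51}$)
$y = -273$ ($y = \left(-2 - 19\right) 13 = \left(-21\right) 13 = -273$)
$y X{\left(-16,-13 \right)} = \left(-273\right) \left(- \frac{1}{51}\right) = \frac{91}{17}$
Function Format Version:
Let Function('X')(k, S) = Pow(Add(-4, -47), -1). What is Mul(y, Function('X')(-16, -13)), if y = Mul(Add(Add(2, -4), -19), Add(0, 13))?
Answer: Rational(91, 17) ≈ 5.3529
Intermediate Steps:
Function('X')(k, S) = Rational(-1, 51) (Function('X')(k, S) = Pow(-51, -1) = Rational(-1, 51))
y = -273 (y = Mul(Add(-2, -19), 13) = Mul(-21, 13) = -273)
Mul(y, Function('X')(-16, -13)) = Mul(-273, Rational(-1, 51)) = Rational(91, 17)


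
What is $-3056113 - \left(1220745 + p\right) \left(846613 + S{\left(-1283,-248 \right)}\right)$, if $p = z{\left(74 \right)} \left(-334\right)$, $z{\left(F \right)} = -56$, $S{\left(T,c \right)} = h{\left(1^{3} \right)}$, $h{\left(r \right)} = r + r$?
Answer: $-1049339171248$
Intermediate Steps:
$h{\left(r \right)} = 2 r$
$S{\left(T,c \right)} = 2$ ($S{\left(T,c \right)} = 2 \cdot 1^{3} = 2 \cdot 1 = 2$)
$p = 18704$ ($p = \left(-56\right) \left(-334\right) = 18704$)
$-3056113 - \left(1220745 + p\right) \left(846613 + S{\left(-1283,-248 \right)}\right) = -3056113 - \left(1220745 + 18704\right) \left(846613 + 2\right) = -3056113 - 1239449 \cdot 846615 = -3056113 - 1049336115135 = -1049339171248$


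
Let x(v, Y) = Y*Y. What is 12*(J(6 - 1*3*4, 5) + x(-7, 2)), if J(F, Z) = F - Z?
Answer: -84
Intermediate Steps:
x(v, Y) = Y²
12*(J(6 - 1*3*4, 5) + x(-7, 2)) = 12*(((6 - 1*3*4) - 1*5) + 2²) = 12*(((6 - 3*4) - 5) + 4) = 12*(((6 - 12) - 5) + 4) = 12*((-6 - 5) + 4) = 12*(-11 + 4) = 12*(-7) = -84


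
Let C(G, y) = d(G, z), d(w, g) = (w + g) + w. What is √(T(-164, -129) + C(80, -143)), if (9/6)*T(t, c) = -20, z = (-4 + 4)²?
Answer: 2*√330/3 ≈ 12.111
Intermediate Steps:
z = 0 (z = 0² = 0)
T(t, c) = -40/3 (T(t, c) = (⅔)*(-20) = -40/3)
d(w, g) = g + 2*w (d(w, g) = (g + w) + w = g + 2*w)
C(G, y) = 2*G (C(G, y) = 0 + 2*G = 2*G)
√(T(-164, -129) + C(80, -143)) = √(-40/3 + 2*80) = √(-40/3 + 160) = √(440/3) = 2*√330/3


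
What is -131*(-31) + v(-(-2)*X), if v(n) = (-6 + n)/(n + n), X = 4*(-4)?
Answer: 129971/32 ≈ 4061.6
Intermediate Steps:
X = -16
v(n) = (-6 + n)/(2*n) (v(n) = (-6 + n)/((2*n)) = (-6 + n)*(1/(2*n)) = (-6 + n)/(2*n))
-131*(-31) + v(-(-2)*X) = -131*(-31) + (-6 - (-2)*(-16))/(2*((-(-2)*(-16)))) = 4061 + (-6 - 1*32)/(2*((-1*32))) = 4061 + (½)*(-6 - 32)/(-32) = 4061 + (½)*(-1/32)*(-38) = 4061 + 19/32 = 129971/32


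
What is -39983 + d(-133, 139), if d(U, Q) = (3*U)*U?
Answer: 13084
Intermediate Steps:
d(U, Q) = 3*U**2
-39983 + d(-133, 139) = -39983 + 3*(-133)**2 = -39983 + 3*17689 = -39983 + 53067 = 13084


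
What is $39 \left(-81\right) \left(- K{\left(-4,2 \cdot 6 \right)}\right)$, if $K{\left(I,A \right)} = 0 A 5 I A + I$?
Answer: $-12636$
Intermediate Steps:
$K{\left(I,A \right)} = I$ ($K{\left(I,A \right)} = 0 \cdot 5 I A + I = 0 I A + I = 0 A + I = 0 + I = I$)
$39 \left(-81\right) \left(- K{\left(-4,2 \cdot 6 \right)}\right) = 39 \left(-81\right) \left(\left(-1\right) \left(-4\right)\right) = \left(-3159\right) 4 = -12636$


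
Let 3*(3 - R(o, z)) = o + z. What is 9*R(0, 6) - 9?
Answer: 0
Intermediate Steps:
R(o, z) = 3 - o/3 - z/3 (R(o, z) = 3 - (o + z)/3 = 3 + (-o/3 - z/3) = 3 - o/3 - z/3)
9*R(0, 6) - 9 = 9*(3 - ⅓*0 - ⅓*6) - 9 = 9*(3 + 0 - 2) - 9 = 9*1 - 9 = 9 - 9 = 0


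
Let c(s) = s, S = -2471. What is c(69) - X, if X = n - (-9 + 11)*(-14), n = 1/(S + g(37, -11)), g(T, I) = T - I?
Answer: 99344/2423 ≈ 41.000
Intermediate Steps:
n = -1/2423 (n = 1/(-2471 + (37 - 1*(-11))) = 1/(-2471 + (37 + 11)) = 1/(-2471 + 48) = 1/(-2423) = -1/2423 ≈ -0.00041271)
X = 67843/2423 (X = -1/2423 - (-9 + 11)*(-14) = -1/2423 - 2*(-14) = -1/2423 - 1*(-28) = -1/2423 + 28 = 67843/2423 ≈ 28.000)
c(69) - X = 69 - 1*67843/2423 = 69 - 67843/2423 = 99344/2423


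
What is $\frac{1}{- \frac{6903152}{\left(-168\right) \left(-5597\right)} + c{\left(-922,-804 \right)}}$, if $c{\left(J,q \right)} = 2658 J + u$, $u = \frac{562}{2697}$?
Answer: $- \frac{1214549}{2976474748608} \approx -4.0805 \cdot 10^{-7}$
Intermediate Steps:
$u = \frac{562}{2697}$ ($u = 562 \cdot \frac{1}{2697} = \frac{562}{2697} \approx 0.20838$)
$c{\left(J,q \right)} = \frac{562}{2697} + 2658 J$ ($c{\left(J,q \right)} = 2658 J + \frac{562}{2697} = \frac{562}{2697} + 2658 J$)
$\frac{1}{- \frac{6903152}{\left(-168\right) \left(-5597\right)} + c{\left(-922,-804 \right)}} = \frac{1}{- \frac{6903152}{\left(-168\right) \left(-5597\right)} + \left(\frac{562}{2697} + 2658 \left(-922\right)\right)} = \frac{1}{- \frac{6903152}{940296} + \left(\frac{562}{2697} - 2450676\right)} = \frac{1}{\left(-6903152\right) \frac{1}{940296} - \frac{6609472610}{2697}} = \frac{1}{- \frac{862894}{117537} - \frac{6609472610}{2697}} = \frac{1}{- \frac{2976474748608}{1214549}} = - \frac{1214549}{2976474748608}$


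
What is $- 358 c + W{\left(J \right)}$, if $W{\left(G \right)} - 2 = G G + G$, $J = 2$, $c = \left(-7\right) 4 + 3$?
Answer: $8958$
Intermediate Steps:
$c = -25$ ($c = -28 + 3 = -25$)
$W{\left(G \right)} = 2 + G + G^{2}$ ($W{\left(G \right)} = 2 + \left(G G + G\right) = 2 + \left(G^{2} + G\right) = 2 + \left(G + G^{2}\right) = 2 + G + G^{2}$)
$- 358 c + W{\left(J \right)} = \left(-358\right) \left(-25\right) + \left(2 + 2 + 2^{2}\right) = 8950 + \left(2 + 2 + 4\right) = 8950 + 8 = 8958$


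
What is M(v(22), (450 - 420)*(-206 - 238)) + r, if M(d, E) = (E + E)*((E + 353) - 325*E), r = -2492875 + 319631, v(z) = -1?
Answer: -114981292364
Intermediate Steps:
r = -2173244
M(d, E) = 2*E*(353 - 324*E) (M(d, E) = (2*E)*((353 + E) - 325*E) = (2*E)*(353 - 324*E) = 2*E*(353 - 324*E))
M(v(22), (450 - 420)*(-206 - 238)) + r = 2*((450 - 420)*(-206 - 238))*(353 - 324*(450 - 420)*(-206 - 238)) - 2173244 = 2*(30*(-444))*(353 - 9720*(-444)) - 2173244 = 2*(-13320)*(353 - 324*(-13320)) - 2173244 = 2*(-13320)*(353 + 4315680) - 2173244 = 2*(-13320)*4316033 - 2173244 = -114979119120 - 2173244 = -114981292364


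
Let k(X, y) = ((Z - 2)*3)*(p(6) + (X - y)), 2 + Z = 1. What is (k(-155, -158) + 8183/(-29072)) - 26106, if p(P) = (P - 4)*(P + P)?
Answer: -766026311/29072 ≈ -26349.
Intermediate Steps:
Z = -1 (Z = -2 + 1 = -1)
p(P) = 2*P*(-4 + P) (p(P) = (-4 + P)*(2*P) = 2*P*(-4 + P))
k(X, y) = -216 - 9*X + 9*y (k(X, y) = ((-1 - 2)*3)*(2*6*(-4 + 6) + (X - y)) = (-3*3)*(2*6*2 + (X - y)) = -9*(24 + (X - y)) = -9*(24 + X - y) = -216 - 9*X + 9*y)
(k(-155, -158) + 8183/(-29072)) - 26106 = ((-216 - 9*(-155) + 9*(-158)) + 8183/(-29072)) - 26106 = ((-216 + 1395 - 1422) + 8183*(-1/29072)) - 26106 = (-243 - 8183/29072) - 26106 = -7072679/29072 - 26106 = -766026311/29072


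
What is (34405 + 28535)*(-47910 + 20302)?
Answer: -1737647520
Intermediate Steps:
(34405 + 28535)*(-47910 + 20302) = 62940*(-27608) = -1737647520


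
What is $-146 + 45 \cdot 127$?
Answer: $5569$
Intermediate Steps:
$-146 + 45 \cdot 127 = -146 + 5715 = 5569$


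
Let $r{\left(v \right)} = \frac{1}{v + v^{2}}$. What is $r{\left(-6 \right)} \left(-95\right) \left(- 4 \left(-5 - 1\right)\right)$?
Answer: $-76$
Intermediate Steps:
$r{\left(-6 \right)} \left(-95\right) \left(- 4 \left(-5 - 1\right)\right) = \frac{1}{\left(-6\right) \left(1 - 6\right)} \left(-95\right) \left(- 4 \left(-5 - 1\right)\right) = - \frac{1}{6 \left(-5\right)} \left(-95\right) \left(\left(-4\right) \left(-6\right)\right) = \left(- \frac{1}{6}\right) \left(- \frac{1}{5}\right) \left(-95\right) 24 = \frac{1}{30} \left(-95\right) 24 = \left(- \frac{19}{6}\right) 24 = -76$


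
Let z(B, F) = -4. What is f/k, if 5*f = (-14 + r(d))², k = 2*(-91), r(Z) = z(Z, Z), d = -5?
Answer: -162/455 ≈ -0.35604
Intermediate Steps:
r(Z) = -4
k = -182
f = 324/5 (f = (-14 - 4)²/5 = (⅕)*(-18)² = (⅕)*324 = 324/5 ≈ 64.800)
f/k = (324/5)/(-182) = (324/5)*(-1/182) = -162/455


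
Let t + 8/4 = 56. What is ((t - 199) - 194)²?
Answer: 114921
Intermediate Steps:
t = 54 (t = -2 + 56 = 54)
((t - 199) - 194)² = ((54 - 199) - 194)² = (-145 - 194)² = (-339)² = 114921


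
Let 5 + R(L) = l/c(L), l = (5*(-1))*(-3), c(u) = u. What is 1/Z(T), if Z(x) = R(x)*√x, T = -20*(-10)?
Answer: -2*√2/197 ≈ -0.014357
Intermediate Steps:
l = 15 (l = -5*(-3) = 15)
T = 200
R(L) = -5 + 15/L
Z(x) = √x*(-5 + 15/x) (Z(x) = (-5 + 15/x)*√x = √x*(-5 + 15/x))
1/Z(T) = 1/(5*(3 - 1*200)/√200) = 1/(5*(√2/20)*(3 - 200)) = 1/(5*(√2/20)*(-197)) = 1/(-197*√2/4) = -2*√2/197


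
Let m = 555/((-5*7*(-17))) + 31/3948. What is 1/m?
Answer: 67116/63131 ≈ 1.0631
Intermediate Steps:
m = 63131/67116 (m = 555/((-35*(-17))) + 31*(1/3948) = 555/595 + 31/3948 = 555*(1/595) + 31/3948 = 111/119 + 31/3948 = 63131/67116 ≈ 0.94063)
1/m = 1/(63131/67116) = 67116/63131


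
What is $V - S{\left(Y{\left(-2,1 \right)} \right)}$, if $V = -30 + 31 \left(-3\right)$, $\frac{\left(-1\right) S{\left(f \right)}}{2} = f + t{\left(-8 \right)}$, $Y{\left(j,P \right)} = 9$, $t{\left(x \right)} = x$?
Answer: $-121$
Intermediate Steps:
$S{\left(f \right)} = 16 - 2 f$ ($S{\left(f \right)} = - 2 \left(f - 8\right) = - 2 \left(-8 + f\right) = 16 - 2 f$)
$V = -123$ ($V = -30 - 93 = -123$)
$V - S{\left(Y{\left(-2,1 \right)} \right)} = -123 - \left(16 - 18\right) = -123 - -2 = -123 + 2 = -121$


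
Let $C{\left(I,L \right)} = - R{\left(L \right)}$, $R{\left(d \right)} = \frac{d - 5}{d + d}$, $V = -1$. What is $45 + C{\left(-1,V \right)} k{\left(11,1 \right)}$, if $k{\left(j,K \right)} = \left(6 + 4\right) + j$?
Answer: $-18$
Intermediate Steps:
$k{\left(j,K \right)} = 10 + j$
$R{\left(d \right)} = \frac{-5 + d}{2 d}$
$C{\left(I,L \right)} = - \frac{-5 + L}{2 L}$
$45 + C{\left(-1,V \right)} k{\left(11,1 \right)} = 45 + \frac{5 - -1}{2 \left(-1\right)} \left(10 + 11\right) = 45 + \frac{1}{2} \left(-1\right) \left(5 + 1\right) 21 = 45 + \frac{1}{2} \left(-1\right) 6 \cdot 21 = 45 - 63 = -18$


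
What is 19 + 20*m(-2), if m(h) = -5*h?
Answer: 219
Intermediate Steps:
19 + 20*m(-2) = 19 + 20*(-5*(-2)) = 19 + 20*10 = 19 + 200 = 219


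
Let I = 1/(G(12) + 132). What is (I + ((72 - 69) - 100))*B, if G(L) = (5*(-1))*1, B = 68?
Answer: -837624/127 ≈ -6595.5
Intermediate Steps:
G(L) = -5 (G(L) = -5*1 = -5)
I = 1/127 (I = 1/(-5 + 132) = 1/127 ≈ 0.0078740)
(I + ((72 - 69) - 100))*B = (1/127 + ((72 - 69) - 100))*68 = (1/127 + (3 - 100))*68 = (1/127 - 97)*68 = -12318/127*68 = -837624/127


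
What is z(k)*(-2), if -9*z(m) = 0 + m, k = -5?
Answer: -10/9 ≈ -1.1111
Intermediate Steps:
z(m) = -m/9 (z(m) = -(0 + m)/9 = -m/9)
z(k)*(-2) = -⅑*(-5)*(-2) = (5/9)*(-2) = -10/9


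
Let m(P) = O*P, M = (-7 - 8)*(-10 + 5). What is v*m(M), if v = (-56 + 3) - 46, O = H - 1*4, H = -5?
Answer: 66825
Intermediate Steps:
O = -9 (O = -5 - 1*4 = -5 - 4 = -9)
M = 75 (M = -15*(-5) = 75)
v = -99 (v = -53 - 46 = -99)
m(P) = -9*P
v*m(M) = -(-891)*75 = -99*(-675) = 66825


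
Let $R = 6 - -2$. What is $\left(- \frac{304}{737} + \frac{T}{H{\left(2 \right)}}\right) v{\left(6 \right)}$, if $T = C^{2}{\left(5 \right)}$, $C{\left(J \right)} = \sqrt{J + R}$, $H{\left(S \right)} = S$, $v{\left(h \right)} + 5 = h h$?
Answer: $\frac{278163}{1474} \approx 188.71$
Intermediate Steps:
$v{\left(h \right)} = -5 + h^{2}$ ($v{\left(h \right)} = -5 + h h = -5 + h^{2}$)
$R = 8$ ($R = 6 + 2 = 8$)
$C{\left(J \right)} = \sqrt{8 + J}$ ($C{\left(J \right)} = \sqrt{J + 8} = \sqrt{8 + J}$)
$T = 13$ ($T = \left(\sqrt{8 + 5}\right)^{2} = \left(\sqrt{13}\right)^{2} = 13$)
$\left(- \frac{304}{737} + \frac{T}{H{\left(2 \right)}}\right) v{\left(6 \right)} = \left(- \frac{304}{737} + \frac{13}{2}\right) \left(-5 + 6^{2}\right) = \left(\left(-304\right) \frac{1}{737} + 13 \cdot \frac{1}{2}\right) \left(-5 + 36\right) = \left(- \frac{304}{737} + \frac{13}{2}\right) 31 = \frac{8973}{1474} \cdot 31 = \frac{278163}{1474}$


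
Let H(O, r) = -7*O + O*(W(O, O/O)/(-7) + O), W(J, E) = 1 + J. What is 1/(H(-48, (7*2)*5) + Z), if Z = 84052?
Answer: 7/604588 ≈ 1.1578e-5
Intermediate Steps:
H(O, r) = -7*O + O*(-⅐ + 6*O/7) (H(O, r) = -7*O + O*((1 + O)/(-7) + O) = -7*O + O*((1 + O)*(-⅐) + O) = -7*O + O*((-⅐ - O/7) + O) = -7*O + O*(-⅐ + 6*O/7))
1/(H(-48, (7*2)*5) + Z) = 1/((2/7)*(-48)*(-25 + 3*(-48)) + 84052) = 1/((2/7)*(-48)*(-25 - 144) + 84052) = 1/((2/7)*(-48)*(-169) + 84052) = 1/(16224/7 + 84052) = 1/(604588/7) = 7/604588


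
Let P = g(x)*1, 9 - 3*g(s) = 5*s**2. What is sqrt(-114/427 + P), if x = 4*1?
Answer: I*sqrt(39274179)/1281 ≈ 4.8922*I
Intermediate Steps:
x = 4
g(s) = 3 - 5*s**2/3
P = -71/3 (P = (3 - 5/3*4**2)*1 = (3 - 5/3*16)*1 = (3 - 80/3)*1 = -71/3*1 = -71/3 ≈ -23.667)
sqrt(-114/427 + P) = sqrt(-114/427 - 71/3) = sqrt(-30659/1281) = I*sqrt(39274179)/1281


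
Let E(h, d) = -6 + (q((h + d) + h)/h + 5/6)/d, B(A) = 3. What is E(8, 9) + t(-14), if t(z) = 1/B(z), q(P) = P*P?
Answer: 671/216 ≈ 3.1065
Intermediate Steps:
q(P) = P²
t(z) = ⅓ (t(z) = 1/3 = ⅓)
E(h, d) = -6 + (⅚ + (d + 2*h)²/h)/d (E(h, d) = -6 + (((h + d) + h)²/h + 5/6)/d = -6 + (((d + h) + h)²/h + 5*(⅙))/d = -6 + ((d + 2*h)²/h + ⅚)/d = -6 + (⅚ + (d + 2*h)²/h)/d)
E(8, 9) + t(-14) = (-6 + (⅚)/9 + (9 + 2*8)²/(9*8)) + ⅓ = (-6 + (⅚)*(⅑) + (⅑)*(⅛)*(9 + 16)²) + ⅓ = (-6 + 5/54 + (⅑)*(⅛)*25²) + ⅓ = (-6 + 5/54 + (⅑)*(⅛)*625) + ⅓ = (-6 + 5/54 + 625/72) + ⅓ = 599/216 + ⅓ = 671/216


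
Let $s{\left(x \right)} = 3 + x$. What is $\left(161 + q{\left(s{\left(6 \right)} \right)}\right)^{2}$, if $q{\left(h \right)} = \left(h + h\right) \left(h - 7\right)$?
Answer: $38809$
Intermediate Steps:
$q{\left(h \right)} = 2 h \left(-7 + h\right)$
$\left(161 + q{\left(s{\left(6 \right)} \right)}\right)^{2} = \left(161 + 2 \left(3 + 6\right) \left(-7 + \left(3 + 6\right)\right)\right)^{2} = \left(161 + 2 \cdot 9 \left(-7 + 9\right)\right)^{2} = \left(161 + 2 \cdot 9 \cdot 2\right)^{2} = \left(161 + 36\right)^{2} = 197^{2} = 38809$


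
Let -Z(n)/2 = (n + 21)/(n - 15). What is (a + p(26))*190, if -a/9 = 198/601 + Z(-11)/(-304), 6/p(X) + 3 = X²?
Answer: -11722311975/21032596 ≈ -557.34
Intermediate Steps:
p(X) = 6/(-3 + X²)
Z(n) = -2*(21 + n)/(-15 + n) (Z(n) = -2*(n + 21)/(n - 15) = -2*(21 + n)/(-15 + n))
a = -3494187/1187576 (a = -9*(198/601 + (2*(-21 - 1*(-11))/(-15 - 11))/(-304)) = -9*(198*(1/601) + (2*(-21 + 11)/(-26))*(-1/304)) = -9*(198/601 + (2*(-1/26)*(-10))*(-1/304)) = -9*(198/601 + (10/13)*(-1/304)) = -9*(198/601 - 5/1976) = -9*388243/1187576 = -3494187/1187576 ≈ -2.9423)
(a + p(26))*190 = (-3494187/1187576 + 6/(-3 + 26²))*190 = (-3494187/1187576 + 6/(-3 + 676))*190 = (-3494187/1187576 + 6/673)*190 = -2344462395/799238648*190 = -11722311975/21032596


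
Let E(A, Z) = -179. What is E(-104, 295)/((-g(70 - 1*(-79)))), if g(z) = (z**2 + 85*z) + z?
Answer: 179/35015 ≈ 0.0051121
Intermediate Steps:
g(z) = z**2 + 86*z
E(-104, 295)/((-g(70 - 1*(-79)))) = -179*(-1/((70 - 1*(-79))*(86 + (70 - 1*(-79))))) = -179*(-1/((70 + 79)*(86 + (70 + 79)))) = -179*(-1/(149*(86 + 149))) = -179/((-149*235)) = -179/((-1*35015)) = -179/(-35015) = -179*(-1/35015) = 179/35015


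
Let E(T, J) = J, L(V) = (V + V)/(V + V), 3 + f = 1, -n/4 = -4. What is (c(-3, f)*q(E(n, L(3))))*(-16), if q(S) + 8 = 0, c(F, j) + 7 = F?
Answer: -1280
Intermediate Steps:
n = 16 (n = -4*(-4) = 16)
f = -2 (f = -3 + 1 = -2)
L(V) = 1 (L(V) = (2*V)/((2*V)) = (2*V)*(1/(2*V)) = 1)
c(F, j) = -7 + F
q(S) = -8 (q(S) = -8 + 0 = -8)
(c(-3, f)*q(E(n, L(3))))*(-16) = ((-7 - 3)*(-8))*(-16) = -10*(-8)*(-16) = 80*(-16) = -1280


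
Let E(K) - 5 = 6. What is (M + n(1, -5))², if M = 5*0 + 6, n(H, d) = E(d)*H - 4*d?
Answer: 1369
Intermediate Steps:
E(K) = 11 (E(K) = 5 + 6 = 11)
n(H, d) = -4*d + 11*H (n(H, d) = 11*H - 4*d = -4*d + 11*H)
M = 6 (M = 0 + 6 = 6)
(M + n(1, -5))² = (6 + (-4*(-5) + 11*1))² = (6 + (20 + 11))² = (6 + 31)² = 37² = 1369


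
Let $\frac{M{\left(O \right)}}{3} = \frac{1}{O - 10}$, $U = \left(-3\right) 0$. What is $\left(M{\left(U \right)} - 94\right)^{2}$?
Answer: $\frac{889249}{100} \approx 8892.5$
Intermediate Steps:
$U = 0$
$M{\left(O \right)} = \frac{3}{-10 + O}$ ($M{\left(O \right)} = \frac{3}{O - 10} = \frac{3}{-10 + O}$)
$\left(M{\left(U \right)} - 94\right)^{2} = \left(\frac{3}{-10 + 0} - 94\right)^{2} = \left(\frac{3}{-10} - 94\right)^{2} = \left(3 \left(- \frac{1}{10}\right) - 94\right)^{2} = \left(- \frac{3}{10} - 94\right)^{2} = \left(- \frac{943}{10}\right)^{2} = \frac{889249}{100}$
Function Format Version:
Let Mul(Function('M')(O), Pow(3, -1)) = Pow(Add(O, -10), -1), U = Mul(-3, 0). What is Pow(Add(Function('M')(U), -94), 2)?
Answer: Rational(889249, 100) ≈ 8892.5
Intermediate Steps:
U = 0
Function('M')(O) = Mul(3, Pow(Add(-10, O), -1)) (Function('M')(O) = Mul(3, Pow(Add(O, -10), -1)) = Mul(3, Pow(Add(-10, O), -1)))
Pow(Add(Function('M')(U), -94), 2) = Pow(Add(Mul(3, Pow(Add(-10, 0), -1)), -94), 2) = Pow(Add(Mul(3, Pow(-10, -1)), -94), 2) = Pow(Add(Mul(3, Rational(-1, 10)), -94), 2) = Pow(Add(Rational(-3, 10), -94), 2) = Pow(Rational(-943, 10), 2) = Rational(889249, 100)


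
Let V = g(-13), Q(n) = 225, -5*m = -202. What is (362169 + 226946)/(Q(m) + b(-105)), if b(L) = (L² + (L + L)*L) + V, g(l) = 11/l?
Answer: 7658495/432889 ≈ 17.692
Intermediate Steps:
m = 202/5 (m = -⅕*(-202) = 202/5 ≈ 40.400)
V = -11/13 (V = 11/(-13) = 11*(-1/13) = -11/13 ≈ -0.84615)
b(L) = -11/13 + 3*L² (b(L) = (L² + (L + L)*L) - 11/13 = (L² + (2*L)*L) - 11/13 = (L² + 2*L²) - 11/13 = 3*L² - 11/13 = -11/13 + 3*L²)
(362169 + 226946)/(Q(m) + b(-105)) = (362169 + 226946)/(225 + (-11/13 + 3*(-105)²)) = 589115/(225 + (-11/13 + 3*11025)) = 589115/(225 + (-11/13 + 33075)) = 589115/(225 + 429964/13) = 589115/(432889/13) = 589115*(13/432889) = 7658495/432889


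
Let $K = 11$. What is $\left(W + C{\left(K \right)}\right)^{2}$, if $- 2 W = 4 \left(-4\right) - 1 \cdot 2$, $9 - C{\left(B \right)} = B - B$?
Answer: $324$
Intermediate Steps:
$C{\left(B \right)} = 9$ ($C{\left(B \right)} = 9 - \left(B - B\right) = 9 - 0 = 9 + 0 = 9$)
$W = 9$ ($W = - \frac{4 \left(-4\right) - 1 \cdot 2}{2} = - \frac{-16 - 2}{2} = \left(- \frac{1}{2}\right) \left(-18\right) = 9$)
$\left(W + C{\left(K \right)}\right)^{2} = \left(9 + 9\right)^{2} = 18^{2} = 324$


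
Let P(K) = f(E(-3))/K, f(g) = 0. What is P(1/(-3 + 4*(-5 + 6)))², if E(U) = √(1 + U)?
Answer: 0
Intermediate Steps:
P(K) = 0 (P(K) = 0/K = 0)
P(1/(-3 + 4*(-5 + 6)))² = 0² = 0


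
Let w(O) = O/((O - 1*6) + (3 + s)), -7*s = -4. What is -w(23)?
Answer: -161/144 ≈ -1.1181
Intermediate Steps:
s = 4/7 (s = -⅐*(-4) = 4/7 ≈ 0.57143)
w(O) = O/(-17/7 + O) (w(O) = O/((O - 1*6) + (3 + 4/7)) = O/((O - 6) + 25/7) = O/((-6 + O) + 25/7) = O/(-17/7 + O))
-w(23) = -7*23/(-17 + 7*23) = -7*23/(-17 + 161) = -7*23/144 = -1*161/144 = -161/144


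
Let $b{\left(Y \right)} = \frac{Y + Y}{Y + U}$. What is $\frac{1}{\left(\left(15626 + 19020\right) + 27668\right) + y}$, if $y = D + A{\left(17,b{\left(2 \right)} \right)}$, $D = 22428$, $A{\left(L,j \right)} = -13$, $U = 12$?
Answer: $\frac{1}{84729} \approx 1.1802 \cdot 10^{-5}$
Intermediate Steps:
$b{\left(Y \right)} = \frac{2 Y}{12 + Y}$ ($b{\left(Y \right)} = \frac{Y + Y}{Y + 12} = \frac{2 Y}{12 + Y}$)
$y = 22415$ ($y = 22428 - 13 = 22415$)
$\frac{1}{\left(\left(15626 + 19020\right) + 27668\right) + y} = \frac{1}{\left(\left(15626 + 19020\right) + 27668\right) + 22415} = \frac{1}{\left(34646 + 27668\right) + 22415} = \frac{1}{62314 + 22415} = \frac{1}{84729}$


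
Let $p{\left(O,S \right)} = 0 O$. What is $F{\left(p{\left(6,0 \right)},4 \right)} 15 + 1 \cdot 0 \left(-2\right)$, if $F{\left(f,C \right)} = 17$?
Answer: $255$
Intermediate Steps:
$p{\left(O,S \right)} = 0$
$F{\left(p{\left(6,0 \right)},4 \right)} 15 + 1 \cdot 0 \left(-2\right) = 17 \cdot 15 + 1 \cdot 0 \left(-2\right) = 255 + 0 \left(-2\right) = 255 + 0 = 255$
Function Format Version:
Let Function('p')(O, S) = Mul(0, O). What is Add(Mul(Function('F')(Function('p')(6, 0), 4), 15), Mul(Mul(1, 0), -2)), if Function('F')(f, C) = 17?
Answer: 255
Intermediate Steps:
Function('p')(O, S) = 0
Add(Mul(Function('F')(Function('p')(6, 0), 4), 15), Mul(Mul(1, 0), -2)) = Add(Mul(17, 15), Mul(Mul(1, 0), -2)) = Add(255, Mul(0, -2)) = Add(255, 0) = 255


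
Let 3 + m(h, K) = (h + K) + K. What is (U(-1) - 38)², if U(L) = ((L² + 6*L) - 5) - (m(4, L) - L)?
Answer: 2304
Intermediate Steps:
m(h, K) = -3 + h + 2*K (m(h, K) = -3 + ((h + K) + K) = -3 + ((K + h) + K) = -3 + (h + 2*K) = -3 + h + 2*K)
U(L) = -6 + L² + 5*L (U(L) = ((L² + 6*L) - 5) - ((-3 + 4 + 2*L) - L) = (-5 + L² + 6*L) - ((1 + 2*L) - L) = (-5 + L² + 6*L) - (1 + L) = (-5 + L² + 6*L) + (-1 - L) = -6 + L² + 5*L)
(U(-1) - 38)² = ((-6 + (-1)² + 5*(-1)) - 38)² = ((-6 + 1 - 5) - 38)² = (-10 - 38)² = (-48)² = 2304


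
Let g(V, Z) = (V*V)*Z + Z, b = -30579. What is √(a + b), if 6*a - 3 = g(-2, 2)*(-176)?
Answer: I*√1111386/6 ≈ 175.7*I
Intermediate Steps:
g(V, Z) = Z + Z*V² (g(V, Z) = V²*Z + Z = Z*V² + Z = Z + Z*V²)
a = -1757/6 (a = ½ + ((2*(1 + (-2)²))*(-176))/6 = ½ + ((2*(1 + 4))*(-176))/6 = ½ + ((2*5)*(-176))/6 = ½ + (10*(-176))/6 = ½ + (⅙)*(-1760) = ½ - 880/3 = -1757/6 ≈ -292.83)
√(a + b) = √(-1757/6 - 30579) = √(-185231/6) = I*√1111386/6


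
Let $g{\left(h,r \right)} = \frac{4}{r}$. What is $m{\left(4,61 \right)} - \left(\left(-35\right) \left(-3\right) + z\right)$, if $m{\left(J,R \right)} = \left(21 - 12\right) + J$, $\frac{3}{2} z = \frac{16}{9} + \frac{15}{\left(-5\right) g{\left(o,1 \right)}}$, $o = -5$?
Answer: $- \frac{5005}{54} \approx -92.685$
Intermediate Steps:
$z = \frac{37}{54}$ ($z = \frac{2 \left(\frac{16}{9} + \frac{15}{\left(-5\right) \frac{4}{1}}\right)}{3} = \frac{2 \left(16 \cdot \frac{1}{9} + \frac{15}{\left(-5\right) 4 \cdot 1}\right)}{3} = \frac{2 \left(\frac{16}{9} + \frac{15}{\left(-5\right) 4}\right)}{3} = \frac{2 \left(\frac{16}{9} + \frac{15}{-20}\right)}{3} = \frac{2 \left(\frac{16}{9} + 15 \left(- \frac{1}{20}\right)\right)}{3} = \frac{2 \left(\frac{16}{9} - \frac{3}{4}\right)}{3} = \frac{2}{3} \cdot \frac{37}{36} = \frac{37}{54} \approx 0.68519$)
$m{\left(J,R \right)} = 9 + J$
$m{\left(4,61 \right)} - \left(\left(-35\right) \left(-3\right) + z\right) = \left(9 + 4\right) - \left(\left(-35\right) \left(-3\right) + \frac{37}{54}\right) = 13 - \left(105 + \frac{37}{54}\right) = 13 - \frac{5707}{54} = - \frac{5005}{54}$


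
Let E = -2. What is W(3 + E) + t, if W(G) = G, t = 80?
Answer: 81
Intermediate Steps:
W(3 + E) + t = (3 - 2) + 80 = 1 + 80 = 81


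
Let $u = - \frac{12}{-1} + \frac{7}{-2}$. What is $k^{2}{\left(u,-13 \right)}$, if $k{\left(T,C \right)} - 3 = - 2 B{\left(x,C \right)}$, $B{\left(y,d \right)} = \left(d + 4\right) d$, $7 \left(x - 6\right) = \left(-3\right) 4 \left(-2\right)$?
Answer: $53361$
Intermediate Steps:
$x = \frac{66}{7}$ ($x = 6 + \frac{\left(-3\right) 4 \left(-2\right)}{7} = 6 + \frac{\left(-12\right) \left(-2\right)}{7} = 6 + \frac{1}{7} \cdot 24 = 6 + \frac{24}{7} = \frac{66}{7} \approx 9.4286$)
$B{\left(y,d \right)} = d \left(4 + d\right)$ ($B{\left(y,d \right)} = \left(4 + d\right) d = d \left(4 + d\right)$)
$u = \frac{17}{2}$ ($u = \left(-12\right) \left(-1\right) + 7 \left(- \frac{1}{2}\right) = 12 - \frac{7}{2} = \frac{17}{2} \approx 8.5$)
$k{\left(T,C \right)} = 3 - 2 C \left(4 + C\right)$
$k^{2}{\left(u,-13 \right)} = \left(3 - - 26 \left(4 - 13\right)\right)^{2} = \left(3 - \left(-26\right) \left(-9\right)\right)^{2} = \left(3 - 234\right)^{2} = \left(-231\right)^{2} = 53361$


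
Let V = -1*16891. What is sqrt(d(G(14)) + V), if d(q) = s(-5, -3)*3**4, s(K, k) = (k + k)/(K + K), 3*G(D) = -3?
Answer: 2*I*sqrt(105265)/5 ≈ 129.78*I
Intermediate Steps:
G(D) = -1 (G(D) = (1/3)*(-3) = -1)
s(K, k) = k/K (s(K, k) = (2*k)/((2*K)) = (2*k)*(1/(2*K)) = k/K)
V = -16891
d(q) = 243/5 (d(q) = -3/(-5)*3**4 = -3*(-1/5)*81 = (3/5)*81 = 243/5)
sqrt(d(G(14)) + V) = sqrt(243/5 - 16891) = sqrt(-84212/5) = 2*I*sqrt(105265)/5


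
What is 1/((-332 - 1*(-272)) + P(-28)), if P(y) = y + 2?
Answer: -1/86 ≈ -0.011628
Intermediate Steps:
P(y) = 2 + y
1/((-332 - 1*(-272)) + P(-28)) = 1/((-332 - 1*(-272)) + (2 - 28)) = 1/((-332 + 272) - 26) = 1/(-60 - 26) = 1/(-86) = -1/86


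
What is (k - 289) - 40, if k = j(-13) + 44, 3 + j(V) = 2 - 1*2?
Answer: -288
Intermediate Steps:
j(V) = -3 (j(V) = -3 + (2 - 1*2) = -3 + (2 - 2) = -3 + 0 = -3)
k = 41 (k = -3 + 44 = 41)
(k - 289) - 40 = (41 - 289) - 40 = -248 - 40 = -288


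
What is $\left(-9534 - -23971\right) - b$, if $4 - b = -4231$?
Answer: $10202$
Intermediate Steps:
$b = 4235$ ($b = 4 - -4231 = 4 + 4231 = 4235$)
$\left(-9534 - -23971\right) - b = \left(-9534 - -23971\right) - 4235 = \left(-9534 + 23971\right) - 4235 = 14437 - 4235 = 10202$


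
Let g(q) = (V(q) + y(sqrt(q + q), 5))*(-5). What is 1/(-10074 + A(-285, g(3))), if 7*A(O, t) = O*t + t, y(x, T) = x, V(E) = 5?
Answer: -221963/2004872162 - 2485*sqrt(6)/1002436081 ≈ -0.00011678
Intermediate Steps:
g(q) = -25 - 5*sqrt(2)*sqrt(q) (g(q) = (5 + sqrt(q + q))*(-5) = (5 + sqrt(2*q))*(-5) = (5 + sqrt(2)*sqrt(q))*(-5) = -25 - 5*sqrt(2)*sqrt(q))
A(O, t) = t/7 + O*t/7 (A(O, t) = (O*t + t)/7 = (t + O*t)/7 = t/7 + O*t/7)
1/(-10074 + A(-285, g(3))) = 1/(-10074 + (-25 - 5*sqrt(2)*sqrt(3))*(1 - 285)/7) = 1/(-10074 + (1/7)*(-25 - 5*sqrt(6))*(-284)) = 1/(-10074 + (7100/7 + 1420*sqrt(6)/7)) = 1/(-63418/7 + 1420*sqrt(6)/7)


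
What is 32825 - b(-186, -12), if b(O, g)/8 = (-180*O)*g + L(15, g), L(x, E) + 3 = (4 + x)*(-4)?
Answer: 3247537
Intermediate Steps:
L(x, E) = -19 - 4*x (L(x, E) = -3 + (4 + x)*(-4) = -3 + (-16 - 4*x) = -19 - 4*x)
b(O, g) = -632 - 1440*O*g (b(O, g) = 8*((-180*O)*g + (-19 - 4*15)) = 8*(-180*O*g + (-19 - 60)) = 8*(-180*O*g - 79) = 8*(-79 - 180*O*g) = -632 - 1440*O*g)
32825 - b(-186, -12) = 32825 - (-632 - 1440*(-186)*(-12)) = 32825 - (-632 - 3214080) = 32825 - 1*(-3214712) = 32825 + 3214712 = 3247537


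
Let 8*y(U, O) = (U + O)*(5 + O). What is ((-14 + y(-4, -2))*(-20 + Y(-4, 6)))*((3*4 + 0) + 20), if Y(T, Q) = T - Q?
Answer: 15600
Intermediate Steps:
y(U, O) = (5 + O)*(O + U)/8 (y(U, O) = ((U + O)*(5 + O))/8 = ((O + U)*(5 + O))/8 = ((5 + O)*(O + U))/8 = (5 + O)*(O + U)/8)
((-14 + y(-4, -2))*(-20 + Y(-4, 6)))*((3*4 + 0) + 20) = ((-14 + ((⅛)*(-2)² + (5/8)*(-2) + (5/8)*(-4) + (⅛)*(-2)*(-4)))*(-20 + (-4 - 1*6)))*((3*4 + 0) + 20) = ((-14 + ((⅛)*4 - 5/4 - 5/2 + 1))*(-20 + (-4 - 6)))*((12 + 0) + 20) = ((-14 + (½ - 5/4 - 5/2 + 1))*(-20 - 10))*(12 + 20) = ((-14 - 9/4)*(-30))*32 = -65/4*(-30)*32 = (975/2)*32 = 15600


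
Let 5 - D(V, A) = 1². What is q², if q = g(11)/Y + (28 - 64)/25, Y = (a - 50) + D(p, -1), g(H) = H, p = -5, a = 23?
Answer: 1216609/330625 ≈ 3.6797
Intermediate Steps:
D(V, A) = 4 (D(V, A) = 5 - 1*1² = 5 - 1*1 = 5 - 1 = 4)
Y = -23 (Y = (23 - 50) + 4 = -27 + 4 = -23)
q = -1103/575 (q = 11/(-23) + (28 - 64)/25 = 11*(-1/23) - 36*1/25 = -11/23 - 36/25 = -1103/575 ≈ -1.9183)
q² = (-1103/575)² = 1216609/330625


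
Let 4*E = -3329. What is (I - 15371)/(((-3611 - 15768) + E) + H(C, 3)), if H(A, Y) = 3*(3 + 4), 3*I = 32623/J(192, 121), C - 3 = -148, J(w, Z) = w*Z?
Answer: 1071264593/1407179664 ≈ 0.76128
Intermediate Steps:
E = -3329/4 (E = (¼)*(-3329) = -3329/4 ≈ -832.25)
J(w, Z) = Z*w
C = -145 (C = 3 - 148 = -145)
I = 32623/69696 (I = (32623/((121*192)))/3 = (32623/23232)/3 = (32623*(1/23232))/3 = (⅓)*(32623/23232) = 32623/69696 ≈ 0.46808)
H(A, Y) = 21 (H(A, Y) = 3*7 = 21)
(I - 15371)/(((-3611 - 15768) + E) + H(C, 3)) = (32623/69696 - 15371)/(((-3611 - 15768) - 3329/4) + 21) = -1071264593/(69696*((-19379 - 3329/4) + 21)) = -1071264593/(69696*(-80845/4 + 21)) = -1071264593/(69696*(-80761/4)) = -1071264593/69696*(-4/80761) = 1071264593/1407179664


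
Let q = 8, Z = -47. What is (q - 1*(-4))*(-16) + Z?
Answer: -239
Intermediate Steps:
(q - 1*(-4))*(-16) + Z = (8 - 1*(-4))*(-16) - 47 = (8 + 4)*(-16) - 47 = 12*(-16) - 47 = -192 - 47 = -239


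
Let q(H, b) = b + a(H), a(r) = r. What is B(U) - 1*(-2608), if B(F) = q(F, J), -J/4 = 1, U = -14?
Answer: 2590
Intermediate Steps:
J = -4 (J = -4*1 = -4)
q(H, b) = H + b (q(H, b) = b + H = H + b)
B(F) = -4 + F (B(F) = F - 4 = -4 + F)
B(U) - 1*(-2608) = (-4 - 14) - 1*(-2608) = -18 + 2608 = 2590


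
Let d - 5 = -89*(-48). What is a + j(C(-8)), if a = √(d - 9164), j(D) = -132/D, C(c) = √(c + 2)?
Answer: I*(3*√543 + 22*√6) ≈ 123.8*I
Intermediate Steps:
C(c) = √(2 + c)
d = 4277 (d = 5 - 89*(-48) = 5 + 4272 = 4277)
a = 3*I*√543 (a = √(4277 - 9164) = √(-4887) = 3*I*√543 ≈ 69.907*I)
a + j(C(-8)) = 3*I*√543 - 132/√(2 - 8) = 3*I*√543 - 132*(-I*√6/6) = 3*I*√543 - (-22)*I*√6 = 3*I*√543 + 22*I*√6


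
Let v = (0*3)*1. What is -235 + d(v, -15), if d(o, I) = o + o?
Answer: -235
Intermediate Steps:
v = 0 (v = 0*1 = 0)
d(o, I) = 2*o
-235 + d(v, -15) = -235 + 2*0 = -235 + 0 = -235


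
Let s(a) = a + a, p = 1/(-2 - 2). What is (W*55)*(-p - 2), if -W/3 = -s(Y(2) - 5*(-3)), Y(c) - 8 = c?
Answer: -28875/2 ≈ -14438.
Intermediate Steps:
p = -¼ (p = 1/(-4) = -¼ ≈ -0.25000)
Y(c) = 8 + c
s(a) = 2*a
W = 150 (W = -(-3)*2*((8 + 2) - 5*(-3)) = -(-3)*2*(10 + 15) = -(-3)*2*25 = -(-3)*50 = -3*(-50) = 150)
(W*55)*(-p - 2) = (150*55)*(-1*(-¼) - 2) = 8250*(¼ - 2) = 8250*(-7/4) = -28875/2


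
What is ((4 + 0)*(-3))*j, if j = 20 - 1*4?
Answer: -192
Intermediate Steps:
j = 16 (j = 20 - 4 = 16)
((4 + 0)*(-3))*j = ((4 + 0)*(-3))*16 = (4*(-3))*16 = -12*16 = -192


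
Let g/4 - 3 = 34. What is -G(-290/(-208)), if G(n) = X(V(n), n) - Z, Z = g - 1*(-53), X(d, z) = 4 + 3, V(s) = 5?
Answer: 194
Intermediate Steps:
g = 148 (g = 12 + 4*34 = 12 + 136 = 148)
X(d, z) = 7
Z = 201 (Z = 148 - 1*(-53) = 148 + 53 = 201)
G(n) = -194 (G(n) = 7 - 1*201 = 7 - 201 = -194)
-G(-290/(-208)) = -1*(-194) = 194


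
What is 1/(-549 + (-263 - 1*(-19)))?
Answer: -1/793 ≈ -0.0012610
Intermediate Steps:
1/(-549 + (-263 - 1*(-19))) = 1/(-549 + (-263 + 19)) = 1/(-549 - 244) = 1/(-793) = -1/793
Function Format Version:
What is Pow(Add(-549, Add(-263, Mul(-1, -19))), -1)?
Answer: Rational(-1, 793) ≈ -0.0012610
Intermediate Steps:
Pow(Add(-549, Add(-263, Mul(-1, -19))), -1) = Pow(Add(-549, Add(-263, 19)), -1) = Pow(Add(-549, -244), -1) = Pow(-793, -1) = Rational(-1, 793)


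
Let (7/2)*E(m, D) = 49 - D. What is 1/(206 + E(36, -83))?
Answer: 7/1706 ≈ 0.0041032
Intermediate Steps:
E(m, D) = 14 - 2*D/7 (E(m, D) = 2*(49 - D)/7 = 14 - 2*D/7)
1/(206 + E(36, -83)) = 1/(206 + (14 - 2/7*(-83))) = 1/(206 + (14 + 166/7)) = 1/(206 + 264/7) = 1/(1706/7) = 7/1706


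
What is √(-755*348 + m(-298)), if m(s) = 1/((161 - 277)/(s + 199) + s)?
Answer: I*√226885713238254/29386 ≈ 512.58*I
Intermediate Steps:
m(s) = 1/(s - 116/(199 + s)) (m(s) = 1/(-116/(199 + s) + s) = 1/(s - 116/(199 + s)))
√(-755*348 + m(-298)) = √(-755*348 + (199 - 298)/(-116 + (-298)² + 199*(-298))) = √(-262740 - 99/(-116 + 88804 - 59302)) = √(-262740 - 99/29386) = √(-7720877739/29386) = I*√226885713238254/29386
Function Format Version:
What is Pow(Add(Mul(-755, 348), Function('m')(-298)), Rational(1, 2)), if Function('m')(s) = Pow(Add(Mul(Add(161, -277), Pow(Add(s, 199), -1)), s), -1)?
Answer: Mul(Rational(1, 29386), I, Pow(226885713238254, Rational(1, 2))) ≈ Mul(512.58, I)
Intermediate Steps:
Function('m')(s) = Pow(Add(s, Mul(-116, Pow(Add(199, s), -1))), -1) (Function('m')(s) = Pow(Add(Mul(-116, Pow(Add(199, s), -1)), s), -1) = Pow(Add(s, Mul(-116, Pow(Add(199, s), -1))), -1))
Pow(Add(Mul(-755, 348), Function('m')(-298)), Rational(1, 2)) = Pow(Add(Mul(-755, 348), Mul(Pow(Add(-116, Pow(-298, 2), Mul(199, -298)), -1), Add(199, -298))), Rational(1, 2)) = Pow(Add(-262740, Mul(Pow(Add(-116, 88804, -59302), -1), -99)), Rational(1, 2)) = Pow(Add(-262740, Mul(Pow(29386, -1), -99)), Rational(1, 2)) = Pow(Add(-262740, Mul(Rational(1, 29386), -99)), Rational(1, 2)) = Pow(Add(-262740, Rational(-99, 29386)), Rational(1, 2)) = Pow(Rational(-7720877739, 29386), Rational(1, 2)) = Mul(Rational(1, 29386), I, Pow(226885713238254, Rational(1, 2)))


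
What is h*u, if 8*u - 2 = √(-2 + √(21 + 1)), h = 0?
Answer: 0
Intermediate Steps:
u = ¼ + √(-2 + √22)/8 (u = ¼ + √(-2 + √(21 + 1))/8 = ¼ + √(-2 + √22)/8 ≈ 0.45503)
h*u = 0*(¼ + √(-2 + √22)/8) = 0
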